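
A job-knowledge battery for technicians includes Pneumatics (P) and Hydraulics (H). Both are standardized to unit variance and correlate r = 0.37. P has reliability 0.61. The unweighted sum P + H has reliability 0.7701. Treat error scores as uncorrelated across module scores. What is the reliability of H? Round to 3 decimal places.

Var(P+H) = 2 + 2·0.37 = 2.740.
True-score variance = ρ_P + ρ_H + 2·0.37, so 0.7701 = (0.61 + ρ_H + 0.74) / 2.740.
ρ_H = 0.7701·2.740 − 0.61 − 0.74 = 0.760.

0.760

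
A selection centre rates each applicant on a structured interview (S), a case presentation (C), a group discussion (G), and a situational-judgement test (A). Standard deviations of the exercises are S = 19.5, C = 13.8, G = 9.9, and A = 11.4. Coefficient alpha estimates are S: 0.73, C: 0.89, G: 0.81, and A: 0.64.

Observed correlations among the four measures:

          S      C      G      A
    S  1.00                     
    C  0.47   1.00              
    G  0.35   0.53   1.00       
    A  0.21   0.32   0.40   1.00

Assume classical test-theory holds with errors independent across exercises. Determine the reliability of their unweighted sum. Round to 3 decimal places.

Var(S+C+G+A) = 19.5² + 13.8² + 9.9² + 11.4² + 2·[19.5·13.8·0.47 + 19.5·9.9·0.35 + 19.5·11.4·0.21 + 13.8·9.9·0.53 + 13.8·11.4·0.32 + 9.9·11.4·0.40] = 798.66 + 817.245 = 1615.91.
Under uncorrelated errors the observed covariances equal the true-score covariances, so only the own-variance terms attenuate.
True-score variance = [19.5²·0.73 + 13.8²·0.89 + 9.9²·0.81 + 11.4²·0.64] + 817.245 = 609.637 + 817.245 = 1426.88.
Reliability = 1426.88 / 1615.91 = 0.883.

0.883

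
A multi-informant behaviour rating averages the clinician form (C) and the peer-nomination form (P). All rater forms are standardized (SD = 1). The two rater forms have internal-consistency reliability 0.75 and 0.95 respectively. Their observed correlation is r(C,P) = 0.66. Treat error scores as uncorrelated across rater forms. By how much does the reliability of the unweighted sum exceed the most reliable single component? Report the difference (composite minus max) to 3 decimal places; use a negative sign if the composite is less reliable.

Var(sum) = 2 + 1.32 = 3.32; true-score variance = 1.7 + 1.32 = 3.02; composite reliability = 0.9096.
Max component reliability = 0.9500.
Difference = 0.9096 − 0.9500 = -0.040.

-0.040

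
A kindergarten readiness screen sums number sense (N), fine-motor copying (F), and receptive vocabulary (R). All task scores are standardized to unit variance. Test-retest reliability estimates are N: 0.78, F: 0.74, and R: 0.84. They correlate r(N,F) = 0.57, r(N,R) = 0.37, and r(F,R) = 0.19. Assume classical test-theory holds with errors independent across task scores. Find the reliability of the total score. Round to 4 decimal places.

Var(N+F+R) = 3 + 2·[0.57 + 0.37 + 0.19] = 3 + 2.26 = 5.26.
With uncorrelated errors the cross-covariances are all true-score covariance, so they carry over unchanged; only the diagonal terms shrink to ρᵢσᵢ².
True-score variance = [0.78 + 0.74 + 0.84] + 2.26 = 2.36 + 2.26 = 4.62.
Reliability = 4.62 / 5.26 = 0.8783.

0.8783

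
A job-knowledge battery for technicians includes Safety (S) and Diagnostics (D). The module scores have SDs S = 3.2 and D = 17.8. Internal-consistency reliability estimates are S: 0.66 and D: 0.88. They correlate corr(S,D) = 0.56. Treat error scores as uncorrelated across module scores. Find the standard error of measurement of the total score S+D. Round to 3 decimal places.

Var(total) = 327.08 + 63.7952 = 390.875.
True-score variance = 285.578 + 63.7952 = 349.373, so reliability = 0.8938.
Error variance = 390.875 − 349.373 = 41.5024; SEM = √41.5024 = 6.442.

6.442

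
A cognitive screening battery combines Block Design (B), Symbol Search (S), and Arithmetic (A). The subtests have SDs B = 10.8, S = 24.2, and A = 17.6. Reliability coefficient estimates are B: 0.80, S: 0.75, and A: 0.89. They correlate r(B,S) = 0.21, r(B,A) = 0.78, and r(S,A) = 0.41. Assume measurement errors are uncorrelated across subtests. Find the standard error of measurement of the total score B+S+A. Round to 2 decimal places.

14.28

Var(total) = 1012.04 + 755.55 = 1767.59.
True-score variance = 808.228 + 755.55 = 1563.78, so reliability = 0.8847.
Error variance = 1767.59 − 1563.78 = 203.812; SEM = √203.812 = 14.28.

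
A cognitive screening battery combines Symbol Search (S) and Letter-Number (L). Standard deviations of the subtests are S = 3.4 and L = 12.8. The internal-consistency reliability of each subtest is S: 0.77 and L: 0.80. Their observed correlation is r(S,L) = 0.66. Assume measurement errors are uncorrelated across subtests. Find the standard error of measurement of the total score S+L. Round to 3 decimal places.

Var(total) = 175.4 + 57.4464 = 232.846.
True-score variance = 139.973 + 57.4464 = 197.42, so reliability = 0.8479.
Error variance = 232.846 − 197.42 = 35.4268; SEM = √35.4268 = 5.952.

5.952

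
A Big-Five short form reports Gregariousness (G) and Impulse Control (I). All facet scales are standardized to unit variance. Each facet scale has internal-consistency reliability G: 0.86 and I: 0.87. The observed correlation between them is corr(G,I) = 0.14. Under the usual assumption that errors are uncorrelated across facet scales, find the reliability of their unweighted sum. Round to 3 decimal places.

Var(G+I) = 2 + 2·[0.14] = 2 + 0.28 = 2.28.
Because errors are independent across components, Cov(Tᵢ,Tⱼ) = Cov(Xᵢ,Xⱼ); the off-diagonal part of the true-score variance is the same as above.
True-score variance = [0.86 + 0.87] + 0.28 = 1.73 + 0.28 = 2.01.
Reliability = 2.01 / 2.28 = 0.882.

0.882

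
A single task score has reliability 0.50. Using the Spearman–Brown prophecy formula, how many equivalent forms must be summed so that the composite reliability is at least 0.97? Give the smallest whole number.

33

k ≥ ρ*(1−ρ₁)/(ρ₁(1−ρ*)) = 0.97·0.50 / (0.50·0.03) = 32.333.
Smallest integer k = 33.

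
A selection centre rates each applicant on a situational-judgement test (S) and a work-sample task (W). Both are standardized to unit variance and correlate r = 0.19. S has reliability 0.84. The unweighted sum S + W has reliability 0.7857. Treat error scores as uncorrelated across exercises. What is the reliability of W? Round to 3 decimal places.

0.650

Var(S+W) = 2 + 2·0.19 = 2.380.
True-score variance = ρ_S + ρ_W + 2·0.19, so 0.7857 = (0.84 + ρ_W + 0.38) / 2.380.
ρ_W = 0.7857·2.380 − 0.84 − 0.38 = 0.650.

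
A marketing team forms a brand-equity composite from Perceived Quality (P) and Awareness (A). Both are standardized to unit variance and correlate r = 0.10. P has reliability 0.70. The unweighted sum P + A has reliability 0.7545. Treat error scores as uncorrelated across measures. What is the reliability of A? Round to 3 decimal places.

Var(P+A) = 2 + 2·0.10 = 2.200.
True-score variance = ρ_P + ρ_A + 2·0.10, so 0.7545 = (0.70 + ρ_A + 0.20) / 2.200.
ρ_A = 0.7545·2.200 − 0.70 − 0.20 = 0.760.

0.760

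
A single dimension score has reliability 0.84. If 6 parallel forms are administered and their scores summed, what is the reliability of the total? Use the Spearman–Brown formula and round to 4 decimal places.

0.9692

ρ_k = kρ / (1 + (k−1)ρ) = 6·0.84 / (1 + 5·0.84) = 5.040 / 5.200 = 0.9692.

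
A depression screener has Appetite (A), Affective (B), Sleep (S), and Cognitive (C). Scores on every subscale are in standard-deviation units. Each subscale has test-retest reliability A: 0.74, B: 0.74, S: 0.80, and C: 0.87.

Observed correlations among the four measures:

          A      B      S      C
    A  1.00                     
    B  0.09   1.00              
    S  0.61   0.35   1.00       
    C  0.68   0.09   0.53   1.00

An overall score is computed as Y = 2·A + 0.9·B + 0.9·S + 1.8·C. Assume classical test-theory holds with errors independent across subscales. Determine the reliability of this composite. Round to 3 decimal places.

0.903

Var(Y) = 2² + 0.9² + 0.9² + 1.8² + 2·[1.8·0.09 + 1.8·0.61 + 3.6·0.68 + 0.81·0.35 + 1.62·0.09 + 1.62·0.53] = 8.86 + 9.9918 = 18.8518.
With uncorrelated errors the cross-covariances are all true-score covariance, so they carry over unchanged; only the diagonal terms shrink to ρᵢσᵢ².
True-score variance = [2²·0.74 + 0.9²·0.74 + 0.9²·0.80 + 1.8²·0.87] + 9.9918 = 7.0262 + 9.9918 = 17.018.
Reliability = 17.018 / 18.8518 = 0.903.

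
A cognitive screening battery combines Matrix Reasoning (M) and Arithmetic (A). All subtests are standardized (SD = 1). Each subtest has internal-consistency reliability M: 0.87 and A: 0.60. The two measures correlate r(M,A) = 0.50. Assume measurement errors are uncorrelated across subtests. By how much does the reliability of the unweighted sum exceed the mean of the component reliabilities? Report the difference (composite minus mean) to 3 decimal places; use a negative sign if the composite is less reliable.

Var(sum) = 2 + 1 = 3; true-score variance = 1.47 + 1 = 2.47; composite reliability = 0.8233.
Mean component reliability = 0.7350.
Difference = 0.8233 − 0.7350 = 0.088.

0.088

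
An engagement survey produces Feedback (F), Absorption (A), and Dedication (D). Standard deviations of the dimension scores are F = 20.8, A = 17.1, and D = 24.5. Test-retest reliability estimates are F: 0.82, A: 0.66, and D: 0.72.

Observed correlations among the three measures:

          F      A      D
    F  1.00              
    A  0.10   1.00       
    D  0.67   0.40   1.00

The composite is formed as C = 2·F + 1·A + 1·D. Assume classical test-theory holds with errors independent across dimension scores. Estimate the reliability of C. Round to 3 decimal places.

0.870

Var(C) = 2²·20.8² + 17.1² + 24.5² + 2·[2·20.8·17.1·0.10 + 2·20.8·24.5·0.67 + 17.1·24.5·0.40] = 2623.22 + 1843.16 = 4466.38.
With uncorrelated errors the cross-covariances are all true-score covariance, so they carry over unchanged; only the diagonal terms shrink to ρᵢσᵢ².
True-score variance = [2²·20.8²·0.82 + 17.1²·0.66 + 24.5²·0.72] + 1843.16 = 2044.23 + 1843.16 = 3887.39.
Reliability = 3887.39 / 4466.38 = 0.870.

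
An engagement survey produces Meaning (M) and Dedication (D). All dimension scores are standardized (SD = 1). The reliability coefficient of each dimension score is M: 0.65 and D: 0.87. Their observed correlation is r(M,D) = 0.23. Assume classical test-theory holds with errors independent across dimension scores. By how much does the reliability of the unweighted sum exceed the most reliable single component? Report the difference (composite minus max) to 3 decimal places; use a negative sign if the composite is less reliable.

-0.065

Var(sum) = 2 + 0.46 = 2.46; true-score variance = 1.52 + 0.46 = 1.98; composite reliability = 0.8049.
Max component reliability = 0.8700.
Difference = 0.8049 − 0.8700 = -0.065.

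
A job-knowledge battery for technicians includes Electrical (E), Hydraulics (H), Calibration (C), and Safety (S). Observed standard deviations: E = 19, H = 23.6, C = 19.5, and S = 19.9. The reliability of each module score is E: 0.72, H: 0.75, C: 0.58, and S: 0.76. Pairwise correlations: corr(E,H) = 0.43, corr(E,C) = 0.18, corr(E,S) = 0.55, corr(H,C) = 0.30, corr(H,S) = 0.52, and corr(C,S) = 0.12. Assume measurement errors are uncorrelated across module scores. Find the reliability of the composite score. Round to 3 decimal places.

0.858

Var(E+H+C+S) = 19² + 23.6² + 19.5² + 19.9² + 2·[19·23.6·0.43 + 19·19.5·0.18 + 19·19.9·0.55 + 23.6·19.5·0.30 + 23.6·19.9·0.52 + 19.5·19.9·0.12] = 1694.22 + 1792.59 = 3486.81.
Under uncorrelated errors the observed covariances equal the true-score covariances, so only the own-variance terms attenuate.
True-score variance = [19²·0.72 + 23.6²·0.75 + 19.5²·0.58 + 19.9²·0.76] + 1792.59 = 1199.15 + 1792.59 = 2991.74.
Reliability = 2991.74 / 3486.81 = 0.858.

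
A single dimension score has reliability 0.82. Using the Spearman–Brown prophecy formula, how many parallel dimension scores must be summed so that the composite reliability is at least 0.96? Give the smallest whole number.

k ≥ ρ*(1−ρ₁)/(ρ₁(1−ρ*)) = 0.96·0.18 / (0.82·0.04) = 5.268.
Smallest integer k = 6.

6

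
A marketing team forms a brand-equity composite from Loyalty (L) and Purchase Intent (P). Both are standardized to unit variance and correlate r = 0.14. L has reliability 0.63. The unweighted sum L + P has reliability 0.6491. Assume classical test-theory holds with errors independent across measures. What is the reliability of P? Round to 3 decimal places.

0.570

Var(L+P) = 2 + 2·0.14 = 2.280.
True-score variance = ρ_L + ρ_P + 2·0.14, so 0.6491 = (0.63 + ρ_P + 0.28) / 2.280.
ρ_P = 0.6491·2.280 − 0.63 − 0.28 = 0.570.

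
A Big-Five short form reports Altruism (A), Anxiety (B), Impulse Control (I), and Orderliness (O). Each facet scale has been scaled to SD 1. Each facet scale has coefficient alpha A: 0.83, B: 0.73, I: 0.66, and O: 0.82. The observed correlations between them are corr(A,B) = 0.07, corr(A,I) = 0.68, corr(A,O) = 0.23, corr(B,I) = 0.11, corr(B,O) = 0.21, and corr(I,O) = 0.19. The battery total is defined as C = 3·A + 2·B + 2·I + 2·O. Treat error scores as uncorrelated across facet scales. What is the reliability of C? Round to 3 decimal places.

0.873

Var(C) = 3² + 2² + 2² + 2² + 2·[6·0.07 + 6·0.68 + 6·0.23 + 4·0.11 + 4·0.21 + 4·0.19] = 21 + 15.84 = 36.84.
With uncorrelated errors the cross-covariances are all true-score covariance, so they carry over unchanged; only the diagonal terms shrink to ρᵢσᵢ².
True-score variance = [3²·0.83 + 2²·0.73 + 2²·0.66 + 2²·0.82] + 15.84 = 16.31 + 15.84 = 32.15.
Reliability = 32.15 / 36.84 = 0.873.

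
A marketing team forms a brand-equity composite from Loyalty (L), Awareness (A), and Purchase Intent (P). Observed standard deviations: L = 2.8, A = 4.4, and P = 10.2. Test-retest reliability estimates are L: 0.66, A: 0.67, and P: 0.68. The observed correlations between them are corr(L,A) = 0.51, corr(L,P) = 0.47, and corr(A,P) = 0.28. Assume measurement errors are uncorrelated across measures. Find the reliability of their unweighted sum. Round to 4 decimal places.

Var(L+A+P) = 2.8² + 4.4² + 10.2² + 2·[2.8·4.4·0.51 + 2.8·10.2·0.47 + 4.4·10.2·0.28] = 131.24 + 64.5456 = 195.786.
Under uncorrelated errors the observed covariances equal the true-score covariances, so only the own-variance terms attenuate.
True-score variance = [2.8²·0.66 + 4.4²·0.67 + 10.2²·0.68] + 64.5456 = 88.8928 + 64.5456 = 153.438.
Reliability = 153.438 / 195.786 = 0.7837.

0.7837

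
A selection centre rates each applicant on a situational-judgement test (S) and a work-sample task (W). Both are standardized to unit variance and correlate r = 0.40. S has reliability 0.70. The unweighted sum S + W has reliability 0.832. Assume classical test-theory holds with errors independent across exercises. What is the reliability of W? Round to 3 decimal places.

Var(S+W) = 2 + 2·0.40 = 2.800.
True-score variance = ρ_S + ρ_W + 2·0.40, so 0.832 = (0.70 + ρ_W + 0.80) / 2.800.
ρ_W = 0.832·2.800 − 0.70 − 0.80 = 0.830.

0.830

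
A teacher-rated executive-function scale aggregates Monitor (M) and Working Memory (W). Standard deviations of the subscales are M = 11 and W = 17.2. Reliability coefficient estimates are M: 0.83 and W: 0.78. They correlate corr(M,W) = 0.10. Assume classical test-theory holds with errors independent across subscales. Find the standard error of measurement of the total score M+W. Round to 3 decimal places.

Var(total) = 416.84 + 37.84 = 454.68.
True-score variance = 331.185 + 37.84 = 369.025, so reliability = 0.8116.
Error variance = 454.68 − 369.025 = 85.6548; SEM = √85.6548 = 9.255.

9.255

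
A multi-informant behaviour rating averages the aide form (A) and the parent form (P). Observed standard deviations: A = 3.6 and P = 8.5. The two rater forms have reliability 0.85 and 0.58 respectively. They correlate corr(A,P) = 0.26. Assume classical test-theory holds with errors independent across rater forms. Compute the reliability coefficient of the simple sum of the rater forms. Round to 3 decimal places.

Var(A+P) = 3.6² + 8.5² + 2·[3.6·8.5·0.26] = 85.21 + 15.912 = 101.122.
With uncorrelated errors the cross-covariances are all true-score covariance, so they carry over unchanged; only the diagonal terms shrink to ρᵢσᵢ².
True-score variance = [3.6²·0.85 + 8.5²·0.58] + 15.912 = 52.921 + 15.912 = 68.833.
Reliability = 68.833 / 101.122 = 0.681.

0.681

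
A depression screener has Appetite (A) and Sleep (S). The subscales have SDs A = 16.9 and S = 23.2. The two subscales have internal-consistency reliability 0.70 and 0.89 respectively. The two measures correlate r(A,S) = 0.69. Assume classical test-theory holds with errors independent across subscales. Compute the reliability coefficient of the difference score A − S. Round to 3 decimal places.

0.488

Var(A−S) = 16.9² + 23.2² − 2·16.9·23.2·0.69 = 823.85 − 541.07 = 282.78.
Because errors are independent across components, Cov(Tᵢ,Tⱼ) = Cov(Xᵢ,Xⱼ); the off-diagonal part of the true-score variance is the same as above.
True-score variance = [16.9²·0.70 + 23.2²·0.89] − 541.07 = 678.961 − 541.07 = 137.89.
Reliability = 137.89 / 282.78 = 0.488.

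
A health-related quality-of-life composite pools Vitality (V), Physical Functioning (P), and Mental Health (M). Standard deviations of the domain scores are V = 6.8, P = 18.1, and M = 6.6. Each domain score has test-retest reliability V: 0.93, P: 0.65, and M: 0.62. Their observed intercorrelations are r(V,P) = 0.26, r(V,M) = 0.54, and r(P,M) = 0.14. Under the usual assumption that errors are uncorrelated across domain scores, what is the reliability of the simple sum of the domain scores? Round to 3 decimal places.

0.761

Var(V+P+M) = 6.8² + 18.1² + 6.6² + 2·[6.8·18.1·0.26 + 6.8·6.6·0.54 + 18.1·6.6·0.14] = 417.41 + 145.921 = 563.331.
With uncorrelated errors the cross-covariances are all true-score covariance, so they carry over unchanged; only the diagonal terms shrink to ρᵢσᵢ².
True-score variance = [6.8²·0.93 + 18.1²·0.65 + 6.6²·0.62] + 145.921 = 282.957 + 145.921 = 428.878.
Reliability = 428.878 / 563.331 = 0.761.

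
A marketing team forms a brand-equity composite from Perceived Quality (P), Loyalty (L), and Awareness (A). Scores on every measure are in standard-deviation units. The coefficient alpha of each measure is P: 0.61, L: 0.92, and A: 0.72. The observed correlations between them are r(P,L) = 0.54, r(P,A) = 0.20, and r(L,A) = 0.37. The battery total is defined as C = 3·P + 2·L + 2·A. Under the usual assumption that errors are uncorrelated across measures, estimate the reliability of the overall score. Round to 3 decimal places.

0.828

Var(C) = 3² + 2² + 2² + 2·[6·0.54 + 6·0.20 + 4·0.37] = 17 + 11.84 = 28.84.
With uncorrelated errors the cross-covariances are all true-score covariance, so they carry over unchanged; only the diagonal terms shrink to ρᵢσᵢ².
True-score variance = [3²·0.61 + 2²·0.92 + 2²·0.72] + 11.84 = 12.05 + 11.84 = 23.89.
Reliability = 23.89 / 28.84 = 0.828.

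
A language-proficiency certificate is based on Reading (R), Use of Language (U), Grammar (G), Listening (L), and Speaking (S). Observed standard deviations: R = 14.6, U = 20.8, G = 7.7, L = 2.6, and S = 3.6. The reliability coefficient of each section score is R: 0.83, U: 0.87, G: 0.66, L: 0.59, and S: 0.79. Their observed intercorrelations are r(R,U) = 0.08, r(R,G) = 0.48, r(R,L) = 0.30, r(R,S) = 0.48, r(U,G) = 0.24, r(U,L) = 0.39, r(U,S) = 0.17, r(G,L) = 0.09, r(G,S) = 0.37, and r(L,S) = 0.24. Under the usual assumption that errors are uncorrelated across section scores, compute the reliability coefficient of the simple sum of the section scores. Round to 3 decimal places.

Var(R+U+G+L+S) = 14.6² + 20.8² + 7.7² + 2.6² + 3.6² + 2·[14.6·20.8·0.08 + 14.6·7.7·0.48 + 14.6·2.6·0.30 + 14.6·3.6·0.48 + 20.8·7.7·0.24 + 20.8·2.6·0.39 + 20.8·3.6·0.17 + 7.7·2.6·0.09 + 7.7·3.6·0.37 + 2.6·3.6·0.24] = 724.81 + 402.873 = 1127.68.
Under uncorrelated errors the observed covariances equal the true-score covariances, so only the own-variance terms attenuate.
True-score variance = [14.6²·0.83 + 20.8²·0.87 + 7.7²·0.66 + 2.6²·0.59 + 3.6²·0.79] + 402.873 = 606.678 + 402.873 = 1009.55.
Reliability = 1009.55 / 1127.68 = 0.895.

0.895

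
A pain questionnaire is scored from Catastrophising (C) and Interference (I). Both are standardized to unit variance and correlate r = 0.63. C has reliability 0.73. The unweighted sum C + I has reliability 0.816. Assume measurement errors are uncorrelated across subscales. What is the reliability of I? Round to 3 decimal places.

Var(C+I) = 2 + 2·0.63 = 3.260.
True-score variance = ρ_C + ρ_I + 2·0.63, so 0.816 = (0.73 + ρ_I + 1.26) / 3.260.
ρ_I = 0.816·3.260 − 0.73 − 1.26 = 0.670.

0.670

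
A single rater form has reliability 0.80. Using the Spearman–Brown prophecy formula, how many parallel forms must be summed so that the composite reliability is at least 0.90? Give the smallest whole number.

3

k ≥ ρ*(1−ρ₁)/(ρ₁(1−ρ*)) = 0.90·0.20 / (0.80·0.10) = 2.250.
Smallest integer k = 3.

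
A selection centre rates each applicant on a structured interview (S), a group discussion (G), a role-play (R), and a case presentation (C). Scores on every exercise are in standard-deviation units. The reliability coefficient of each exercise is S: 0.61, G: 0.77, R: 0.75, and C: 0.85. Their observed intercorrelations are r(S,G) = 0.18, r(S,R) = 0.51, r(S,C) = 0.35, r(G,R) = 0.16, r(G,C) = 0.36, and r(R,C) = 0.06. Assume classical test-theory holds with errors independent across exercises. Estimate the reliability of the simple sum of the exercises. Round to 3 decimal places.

Var(S+G+R+C) = 4 + 2·[0.18 + 0.51 + 0.35 + 0.16 + 0.36 + 0.06] = 4 + 3.24 = 7.24.
Under uncorrelated errors the observed covariances equal the true-score covariances, so only the own-variance terms attenuate.
True-score variance = [0.61 + 0.77 + 0.75 + 0.85] + 3.24 = 2.98 + 3.24 = 6.22.
Reliability = 6.22 / 7.24 = 0.859.

0.859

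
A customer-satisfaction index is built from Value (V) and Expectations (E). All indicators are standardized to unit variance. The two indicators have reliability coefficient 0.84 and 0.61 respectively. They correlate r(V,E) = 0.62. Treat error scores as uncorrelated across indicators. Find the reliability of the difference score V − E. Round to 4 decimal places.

0.2763

Var(V−E) = 1 + 1 − 2·0.62 = 2 − 1.24 = 0.76.
Under uncorrelated errors the observed covariances equal the true-score covariances, so only the own-variance terms attenuate.
True-score variance = [0.84 + 0.61] − 1.24 = 1.45 − 1.24 = 0.21.
Reliability = 0.21 / 0.76 = 0.2763.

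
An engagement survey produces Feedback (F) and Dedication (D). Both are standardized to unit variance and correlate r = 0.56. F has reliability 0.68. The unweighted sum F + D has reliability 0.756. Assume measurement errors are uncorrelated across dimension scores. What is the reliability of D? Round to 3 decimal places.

0.559

Var(F+D) = 2 + 2·0.56 = 3.120.
True-score variance = ρ_F + ρ_D + 2·0.56, so 0.756 = (0.68 + ρ_D + 1.12) / 3.120.
ρ_D = 0.756·3.120 − 0.68 − 1.12 = 0.559.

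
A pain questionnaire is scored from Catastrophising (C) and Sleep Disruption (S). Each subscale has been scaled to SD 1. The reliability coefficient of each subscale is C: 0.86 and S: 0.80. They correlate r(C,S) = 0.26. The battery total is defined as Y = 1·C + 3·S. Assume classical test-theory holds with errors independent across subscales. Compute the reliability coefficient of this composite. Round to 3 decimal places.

Var(Y) = 1 + 3² + 2·[3·0.26] = 10 + 1.56 = 11.56.
Because errors are independent across components, Cov(Tᵢ,Tⱼ) = Cov(Xᵢ,Xⱼ); the off-diagonal part of the true-score variance is the same as above.
True-score variance = [0.86 + 3²·0.80] + 1.56 = 8.06 + 1.56 = 9.62.
Reliability = 9.62 / 11.56 = 0.832.

0.832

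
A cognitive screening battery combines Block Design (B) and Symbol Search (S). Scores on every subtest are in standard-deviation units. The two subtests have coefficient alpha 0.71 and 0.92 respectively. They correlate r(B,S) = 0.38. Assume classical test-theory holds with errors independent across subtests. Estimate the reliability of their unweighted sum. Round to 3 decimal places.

Var(B+S) = 2 + 2·[0.38] = 2 + 0.76 = 2.76.
With uncorrelated errors the cross-covariances are all true-score covariance, so they carry over unchanged; only the diagonal terms shrink to ρᵢσᵢ².
True-score variance = [0.71 + 0.92] + 0.76 = 1.63 + 0.76 = 2.39.
Reliability = 2.39 / 2.76 = 0.866.

0.866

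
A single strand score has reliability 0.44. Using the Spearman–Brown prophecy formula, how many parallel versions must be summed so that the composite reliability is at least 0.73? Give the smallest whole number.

4

k ≥ ρ*(1−ρ₁)/(ρ₁(1−ρ*)) = 0.73·0.56 / (0.44·0.27) = 3.441.
Smallest integer k = 4.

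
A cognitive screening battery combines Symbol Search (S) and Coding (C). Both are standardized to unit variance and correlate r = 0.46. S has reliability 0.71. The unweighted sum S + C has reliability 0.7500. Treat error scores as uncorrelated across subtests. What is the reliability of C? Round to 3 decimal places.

0.560

Var(S+C) = 2 + 2·0.46 = 2.920.
True-score variance = ρ_S + ρ_C + 2·0.46, so 0.7500 = (0.71 + ρ_C + 0.92) / 2.920.
ρ_C = 0.7500·2.920 − 0.71 − 0.92 = 0.560.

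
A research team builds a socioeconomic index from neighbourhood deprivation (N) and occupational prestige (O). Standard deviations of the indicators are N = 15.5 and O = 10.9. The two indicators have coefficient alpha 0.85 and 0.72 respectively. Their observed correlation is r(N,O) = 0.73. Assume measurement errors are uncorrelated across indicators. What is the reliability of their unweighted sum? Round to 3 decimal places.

0.886

Var(N+O) = 15.5² + 10.9² + 2·[15.5·10.9·0.73] = 359.06 + 246.667 = 605.727.
Under uncorrelated errors the observed covariances equal the true-score covariances, so only the own-variance terms attenuate.
True-score variance = [15.5²·0.85 + 10.9²·0.72] + 246.667 = 289.756 + 246.667 = 536.423.
Reliability = 536.423 / 605.727 = 0.886.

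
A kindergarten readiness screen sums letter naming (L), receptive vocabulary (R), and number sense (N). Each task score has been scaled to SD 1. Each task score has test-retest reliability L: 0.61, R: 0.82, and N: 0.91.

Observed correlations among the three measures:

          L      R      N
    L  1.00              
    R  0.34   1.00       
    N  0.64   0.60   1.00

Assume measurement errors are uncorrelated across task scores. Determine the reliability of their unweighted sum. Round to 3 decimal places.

Var(L+R+N) = 3 + 2·[0.34 + 0.64 + 0.60] = 3 + 3.16 = 6.16.
Because errors are independent across components, Cov(Tᵢ,Tⱼ) = Cov(Xᵢ,Xⱼ); the off-diagonal part of the true-score variance is the same as above.
True-score variance = [0.61 + 0.82 + 0.91] + 3.16 = 2.34 + 3.16 = 5.5.
Reliability = 5.5 / 6.16 = 0.893.

0.893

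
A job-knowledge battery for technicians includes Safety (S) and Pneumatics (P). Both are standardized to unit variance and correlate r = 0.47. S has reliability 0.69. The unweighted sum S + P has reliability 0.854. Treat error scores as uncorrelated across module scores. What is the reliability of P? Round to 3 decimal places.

0.881

Var(S+P) = 2 + 2·0.47 = 2.940.
True-score variance = ρ_S + ρ_P + 2·0.47, so 0.854 = (0.69 + ρ_P + 0.94) / 2.940.
ρ_P = 0.854·2.940 − 0.69 − 0.94 = 0.881.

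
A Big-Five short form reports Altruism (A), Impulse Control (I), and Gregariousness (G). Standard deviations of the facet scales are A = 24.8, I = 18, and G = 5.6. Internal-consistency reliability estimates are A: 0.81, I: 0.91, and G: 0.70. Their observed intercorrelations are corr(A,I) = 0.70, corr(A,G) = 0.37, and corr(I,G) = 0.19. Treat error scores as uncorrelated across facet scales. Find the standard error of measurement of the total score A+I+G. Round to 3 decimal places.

Var(total) = 970.4 + 766.035 = 1736.44.
True-score variance = 814.974 + 766.035 = 1581.01, so reliability = 0.9105.
Error variance = 1736.44 − 1581.01 = 155.426; SEM = √155.426 = 12.467.

12.467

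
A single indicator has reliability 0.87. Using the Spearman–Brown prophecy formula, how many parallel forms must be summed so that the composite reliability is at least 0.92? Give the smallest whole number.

k ≥ ρ*(1−ρ₁)/(ρ₁(1−ρ*)) = 0.92·0.13 / (0.87·0.08) = 1.718.
Smallest integer k = 2.

2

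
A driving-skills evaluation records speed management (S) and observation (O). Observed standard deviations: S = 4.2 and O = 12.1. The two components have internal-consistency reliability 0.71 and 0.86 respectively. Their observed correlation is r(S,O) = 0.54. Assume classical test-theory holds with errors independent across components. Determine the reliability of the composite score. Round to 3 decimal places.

0.883

Var(S+O) = 4.2² + 12.1² + 2·[4.2·12.1·0.54] = 164.05 + 54.8856 = 218.936.
Under uncorrelated errors the observed covariances equal the true-score covariances, so only the own-variance terms attenuate.
True-score variance = [4.2²·0.71 + 12.1²·0.86] + 54.8856 = 138.437 + 54.8856 = 193.323.
Reliability = 193.323 / 218.936 = 0.883.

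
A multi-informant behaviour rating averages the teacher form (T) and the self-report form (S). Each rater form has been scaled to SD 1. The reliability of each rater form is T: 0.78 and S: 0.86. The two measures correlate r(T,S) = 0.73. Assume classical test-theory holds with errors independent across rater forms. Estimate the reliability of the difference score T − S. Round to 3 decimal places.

0.333

Var(T−S) = 1 + 1 − 2·0.73 = 2 − 1.46 = 0.54.
Under uncorrelated errors the observed covariances equal the true-score covariances, so only the own-variance terms attenuate.
True-score variance = [0.78 + 0.86] − 1.46 = 1.64 − 1.46 = 0.18.
Reliability = 0.18 / 0.54 = 0.333.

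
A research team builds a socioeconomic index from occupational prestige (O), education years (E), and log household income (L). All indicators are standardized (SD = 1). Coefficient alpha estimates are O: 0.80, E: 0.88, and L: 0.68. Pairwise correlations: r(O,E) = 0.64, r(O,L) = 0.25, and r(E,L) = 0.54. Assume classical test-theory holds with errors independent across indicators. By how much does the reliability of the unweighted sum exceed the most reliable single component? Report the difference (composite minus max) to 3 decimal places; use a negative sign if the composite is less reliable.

0.011

Var(sum) = 3 + 2.86 = 5.86; true-score variance = 2.36 + 2.86 = 5.22; composite reliability = 0.8908.
Max component reliability = 0.8800.
Difference = 0.8908 − 0.8800 = 0.011.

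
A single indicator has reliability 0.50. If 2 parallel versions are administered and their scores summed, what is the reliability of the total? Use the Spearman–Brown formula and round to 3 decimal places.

0.667

ρ_k = kρ / (1 + (k−1)ρ) = 2·0.50 / (1 + 1·0.50) = 1.000 / 1.500 = 0.667.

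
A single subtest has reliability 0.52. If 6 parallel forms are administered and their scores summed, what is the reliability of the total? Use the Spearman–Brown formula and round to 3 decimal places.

ρ_k = kρ / (1 + (k−1)ρ) = 6·0.52 / (1 + 5·0.52) = 3.120 / 3.600 = 0.867.

0.867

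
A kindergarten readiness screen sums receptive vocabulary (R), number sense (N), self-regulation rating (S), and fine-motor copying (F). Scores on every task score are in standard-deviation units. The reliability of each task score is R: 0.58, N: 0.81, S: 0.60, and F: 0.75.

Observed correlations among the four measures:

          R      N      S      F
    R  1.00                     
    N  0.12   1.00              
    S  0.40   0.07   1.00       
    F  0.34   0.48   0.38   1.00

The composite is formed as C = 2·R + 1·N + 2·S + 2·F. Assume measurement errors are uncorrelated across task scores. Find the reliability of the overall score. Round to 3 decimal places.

0.819

Var(C) = 2² + 1 + 2² + 2² + 2·[2·0.12 + 4·0.40 + 4·0.34 + 2·0.07 + 2·0.48 + 4·0.38] = 13 + 11.64 = 24.64.
With uncorrelated errors the cross-covariances are all true-score covariance, so they carry over unchanged; only the diagonal terms shrink to ρᵢσᵢ².
True-score variance = [2²·0.58 + 0.81 + 2²·0.60 + 2²·0.75] + 11.64 = 8.53 + 11.64 = 20.17.
Reliability = 20.17 / 24.64 = 0.819.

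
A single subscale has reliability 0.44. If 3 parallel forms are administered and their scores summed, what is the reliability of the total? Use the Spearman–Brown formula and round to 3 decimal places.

0.702

ρ_k = kρ / (1 + (k−1)ρ) = 3·0.44 / (1 + 2·0.44) = 1.320 / 1.880 = 0.702.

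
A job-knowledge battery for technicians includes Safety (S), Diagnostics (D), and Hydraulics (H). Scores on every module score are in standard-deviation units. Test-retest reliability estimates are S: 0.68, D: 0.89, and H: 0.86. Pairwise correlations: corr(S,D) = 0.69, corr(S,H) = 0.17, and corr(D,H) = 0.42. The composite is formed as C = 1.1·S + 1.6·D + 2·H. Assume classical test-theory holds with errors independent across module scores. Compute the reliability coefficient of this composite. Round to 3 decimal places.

0.910

Var(C) = 1.1² + 1.6² + 2² + 2·[1.76·0.69 + 2.2·0.17 + 3.2·0.42] = 7.77 + 5.8648 = 13.6348.
Under uncorrelated errors the observed covariances equal the true-score covariances, so only the own-variance terms attenuate.
True-score variance = [1.1²·0.68 + 1.6²·0.89 + 2²·0.86] + 5.8648 = 6.5412 + 5.8648 = 12.406.
Reliability = 12.406 / 13.6348 = 0.910.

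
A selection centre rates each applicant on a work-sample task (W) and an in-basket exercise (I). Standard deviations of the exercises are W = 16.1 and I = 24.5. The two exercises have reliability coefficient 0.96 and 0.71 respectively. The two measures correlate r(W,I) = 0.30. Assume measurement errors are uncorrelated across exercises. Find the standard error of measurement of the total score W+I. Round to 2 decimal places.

Var(total) = 859.46 + 236.67 = 1096.13.
True-score variance = 675.019 + 236.67 = 911.689, so reliability = 0.8317.
Error variance = 1096.13 − 911.689 = 184.441; SEM = √184.441 = 13.58.

13.58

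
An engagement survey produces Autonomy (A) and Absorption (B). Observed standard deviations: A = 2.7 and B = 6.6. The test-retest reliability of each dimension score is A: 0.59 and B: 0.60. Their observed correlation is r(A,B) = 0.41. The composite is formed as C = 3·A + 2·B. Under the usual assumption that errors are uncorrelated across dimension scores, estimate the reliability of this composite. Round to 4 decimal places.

0.7051

Var(C) = 3²·2.7² + 2²·6.6² + 2·[6·2.7·6.6·0.41] = 239.85 + 87.6744 = 327.524.
With uncorrelated errors the cross-covariances are all true-score covariance, so they carry over unchanged; only the diagonal terms shrink to ρᵢσᵢ².
True-score variance = [3²·2.7²·0.59 + 2²·6.6²·0.60] + 87.6744 = 143.254 + 87.6744 = 230.928.
Reliability = 230.928 / 327.524 = 0.7051.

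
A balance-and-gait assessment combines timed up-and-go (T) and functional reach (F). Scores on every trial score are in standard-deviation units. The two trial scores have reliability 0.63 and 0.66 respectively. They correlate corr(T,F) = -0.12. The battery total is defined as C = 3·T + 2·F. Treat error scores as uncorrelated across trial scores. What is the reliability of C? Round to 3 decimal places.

Var(C) = 3² + 2² + 2·[6·(-0.12)] = 13 − 1.44 = 11.56.
Under uncorrelated errors the observed covariances equal the true-score covariances, so only the own-variance terms attenuate.
True-score variance = [3²·0.63 + 2²·0.66] − 1.44 = 8.31 − 1.44 = 6.87.
Reliability = 6.87 / 11.56 = 0.594.

0.594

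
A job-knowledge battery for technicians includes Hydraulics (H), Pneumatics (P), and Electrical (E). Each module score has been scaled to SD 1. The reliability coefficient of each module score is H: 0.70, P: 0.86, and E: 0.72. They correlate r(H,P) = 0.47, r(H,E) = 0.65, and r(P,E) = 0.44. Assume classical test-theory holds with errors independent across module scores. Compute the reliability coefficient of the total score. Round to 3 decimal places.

0.882

Var(H+P+E) = 3 + 2·[0.47 + 0.65 + 0.44] = 3 + 3.12 = 6.12.
Under uncorrelated errors the observed covariances equal the true-score covariances, so only the own-variance terms attenuate.
True-score variance = [0.70 + 0.86 + 0.72] + 3.12 = 2.28 + 3.12 = 5.4.
Reliability = 5.4 / 6.12 = 0.882.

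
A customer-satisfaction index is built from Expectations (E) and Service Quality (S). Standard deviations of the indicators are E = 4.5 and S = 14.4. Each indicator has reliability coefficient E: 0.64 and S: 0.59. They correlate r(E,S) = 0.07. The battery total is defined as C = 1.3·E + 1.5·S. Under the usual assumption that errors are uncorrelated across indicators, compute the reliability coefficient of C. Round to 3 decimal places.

Var(C) = 1.3²·4.5² + 1.5²·14.4² + 2·[1.95·4.5·14.4·0.07] = 500.783 + 17.6904 = 518.473.
Under uncorrelated errors the observed covariances equal the true-score covariances, so only the own-variance terms attenuate.
True-score variance = [1.3²·4.5²·0.64 + 1.5²·14.4²·0.59] + 17.6904 = 297.173 + 17.6904 = 314.863.
Reliability = 314.863 / 518.473 = 0.607.

0.607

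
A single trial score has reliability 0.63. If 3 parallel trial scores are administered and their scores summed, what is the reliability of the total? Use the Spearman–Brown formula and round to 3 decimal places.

ρ_k = kρ / (1 + (k−1)ρ) = 3·0.63 / (1 + 2·0.63) = 1.890 / 2.260 = 0.836.

0.836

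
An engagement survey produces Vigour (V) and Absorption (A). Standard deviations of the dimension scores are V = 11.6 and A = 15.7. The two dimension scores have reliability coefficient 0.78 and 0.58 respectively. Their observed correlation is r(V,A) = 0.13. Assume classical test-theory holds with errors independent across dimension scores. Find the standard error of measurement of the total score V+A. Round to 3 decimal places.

Var(total) = 381.05 + 47.3512 = 428.401.
True-score variance = 247.921 + 47.3512 = 295.272, so reliability = 0.6892.
Error variance = 428.401 − 295.272 = 133.129; SEM = √133.129 = 11.538.

11.538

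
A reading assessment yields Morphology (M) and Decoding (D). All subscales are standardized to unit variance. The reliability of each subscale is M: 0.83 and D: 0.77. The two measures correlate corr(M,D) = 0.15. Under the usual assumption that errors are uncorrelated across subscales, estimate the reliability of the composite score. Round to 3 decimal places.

0.826

Var(M+D) = 2 + 2·[0.15] = 2 + 0.3 = 2.3.
Under uncorrelated errors the observed covariances equal the true-score covariances, so only the own-variance terms attenuate.
True-score variance = [0.83 + 0.77] + 0.3 = 1.6 + 0.3 = 1.9.
Reliability = 1.9 / 2.3 = 0.826.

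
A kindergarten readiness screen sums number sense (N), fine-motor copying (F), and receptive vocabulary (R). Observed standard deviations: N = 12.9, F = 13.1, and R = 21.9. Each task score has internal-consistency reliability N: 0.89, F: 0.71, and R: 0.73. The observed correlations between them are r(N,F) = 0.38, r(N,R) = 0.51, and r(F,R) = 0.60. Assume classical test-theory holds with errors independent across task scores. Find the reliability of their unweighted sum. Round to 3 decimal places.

0.875

Var(N+F+R) = 12.9² + 13.1² + 21.9² + 2·[12.9·13.1·0.38 + 12.9·21.9·0.51 + 13.1·21.9·0.60] = 817.63 + 760.861 = 1578.49.
Under uncorrelated errors the observed covariances equal the true-score covariances, so only the own-variance terms attenuate.
True-score variance = [12.9²·0.89 + 13.1²·0.71 + 21.9²·0.73] + 760.861 = 620.063 + 760.861 = 1380.92.
Reliability = 1380.92 / 1578.49 = 0.875.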